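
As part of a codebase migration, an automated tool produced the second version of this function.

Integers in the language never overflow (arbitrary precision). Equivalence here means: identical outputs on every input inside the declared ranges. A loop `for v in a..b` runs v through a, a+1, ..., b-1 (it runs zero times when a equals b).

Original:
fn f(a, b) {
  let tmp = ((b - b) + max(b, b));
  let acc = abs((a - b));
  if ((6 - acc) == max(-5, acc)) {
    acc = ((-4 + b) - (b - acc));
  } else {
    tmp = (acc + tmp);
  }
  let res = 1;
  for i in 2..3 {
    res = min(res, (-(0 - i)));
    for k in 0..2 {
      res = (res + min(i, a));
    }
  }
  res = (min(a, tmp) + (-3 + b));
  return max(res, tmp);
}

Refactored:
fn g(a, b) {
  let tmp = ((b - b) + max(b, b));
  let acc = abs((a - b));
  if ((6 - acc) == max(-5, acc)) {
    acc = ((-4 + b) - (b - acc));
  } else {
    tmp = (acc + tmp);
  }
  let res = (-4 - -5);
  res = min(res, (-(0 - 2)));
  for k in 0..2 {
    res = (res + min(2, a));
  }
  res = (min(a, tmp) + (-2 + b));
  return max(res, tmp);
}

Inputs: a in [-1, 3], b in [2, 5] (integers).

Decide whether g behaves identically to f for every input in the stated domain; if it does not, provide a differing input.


At a=3, b=3: f gives 3, g gives 4.
verdict: not equivalent; witness: a=3, b=3


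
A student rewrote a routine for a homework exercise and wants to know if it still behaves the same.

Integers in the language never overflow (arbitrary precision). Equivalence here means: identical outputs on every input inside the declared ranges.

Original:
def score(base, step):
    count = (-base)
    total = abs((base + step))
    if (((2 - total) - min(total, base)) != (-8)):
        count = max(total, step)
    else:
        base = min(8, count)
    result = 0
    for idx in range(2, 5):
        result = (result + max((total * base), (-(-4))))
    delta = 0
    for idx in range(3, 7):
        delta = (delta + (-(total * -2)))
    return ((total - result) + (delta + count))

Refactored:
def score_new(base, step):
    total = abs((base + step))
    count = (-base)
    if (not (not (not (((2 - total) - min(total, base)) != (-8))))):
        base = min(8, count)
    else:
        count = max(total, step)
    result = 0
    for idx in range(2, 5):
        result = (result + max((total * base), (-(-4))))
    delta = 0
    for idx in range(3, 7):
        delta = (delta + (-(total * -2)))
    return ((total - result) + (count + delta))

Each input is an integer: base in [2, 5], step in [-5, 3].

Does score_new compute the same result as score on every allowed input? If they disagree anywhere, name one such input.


Changes here: boolean connective usage differs; the full 36-point sweep finds no disagreement.
verdict: equivalent


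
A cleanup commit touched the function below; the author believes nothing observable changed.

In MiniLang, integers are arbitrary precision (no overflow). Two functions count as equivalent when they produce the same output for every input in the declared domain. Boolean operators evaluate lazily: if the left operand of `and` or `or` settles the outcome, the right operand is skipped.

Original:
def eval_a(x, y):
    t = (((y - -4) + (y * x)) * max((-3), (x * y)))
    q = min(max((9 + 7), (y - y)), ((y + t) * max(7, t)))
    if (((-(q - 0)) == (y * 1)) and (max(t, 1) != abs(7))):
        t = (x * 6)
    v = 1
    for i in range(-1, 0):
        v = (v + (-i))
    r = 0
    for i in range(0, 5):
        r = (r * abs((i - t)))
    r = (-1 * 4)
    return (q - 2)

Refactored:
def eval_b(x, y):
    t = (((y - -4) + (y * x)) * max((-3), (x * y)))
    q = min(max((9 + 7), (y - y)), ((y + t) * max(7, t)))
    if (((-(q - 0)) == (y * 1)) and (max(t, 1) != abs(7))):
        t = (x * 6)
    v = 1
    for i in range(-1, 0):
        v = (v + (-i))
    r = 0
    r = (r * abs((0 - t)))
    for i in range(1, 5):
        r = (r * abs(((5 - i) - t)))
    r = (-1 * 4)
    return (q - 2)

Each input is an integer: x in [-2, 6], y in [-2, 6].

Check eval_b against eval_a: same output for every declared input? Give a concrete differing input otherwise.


Reading the diff, among the changes: arithmetic usage differs; also statement counts differ; also loop structure differs; also min/max/abs usage differs; also constant usage differs.
Spot check at x=2, y=0 — eval_a: t becomes 0; next q becomes 0; next (((-(q - 0)) == (y * 1)) and (max(t, 1) != abs(7))) evaluates to true; next t becomes 12; next v becomes 1; next at i=-1:; next v becomes 2; next r becomes 0; next at i=0:; next r becomes 0; next at i=1:; next r becomes 0; next at i=2:; next r becomes 0; next at i=3:; next r becomes 0; next at i=4:; next r becomes 0; next r becomes -4; next final value -2. eval_b: t becomes 0; next q becomes 0; next (((-(q - 0)) == (y * 1)) and (max(t, 1) != abs(7))) evaluates to true; next t becomes 12; next v becomes 1; next at i=-1:; next v becomes 2; next r becomes 0; next r becomes 0; next at i=1:; next r becomes 0; next at i=2:; next r becomes 0; next at i=3:; next r becomes 0; next at i=4:; next r becomes 0; next r becomes -4; next final value -2. Both give -2.
An exhaustive pass over the 81 declared inputs shows identical outputs.
verdict: equivalent


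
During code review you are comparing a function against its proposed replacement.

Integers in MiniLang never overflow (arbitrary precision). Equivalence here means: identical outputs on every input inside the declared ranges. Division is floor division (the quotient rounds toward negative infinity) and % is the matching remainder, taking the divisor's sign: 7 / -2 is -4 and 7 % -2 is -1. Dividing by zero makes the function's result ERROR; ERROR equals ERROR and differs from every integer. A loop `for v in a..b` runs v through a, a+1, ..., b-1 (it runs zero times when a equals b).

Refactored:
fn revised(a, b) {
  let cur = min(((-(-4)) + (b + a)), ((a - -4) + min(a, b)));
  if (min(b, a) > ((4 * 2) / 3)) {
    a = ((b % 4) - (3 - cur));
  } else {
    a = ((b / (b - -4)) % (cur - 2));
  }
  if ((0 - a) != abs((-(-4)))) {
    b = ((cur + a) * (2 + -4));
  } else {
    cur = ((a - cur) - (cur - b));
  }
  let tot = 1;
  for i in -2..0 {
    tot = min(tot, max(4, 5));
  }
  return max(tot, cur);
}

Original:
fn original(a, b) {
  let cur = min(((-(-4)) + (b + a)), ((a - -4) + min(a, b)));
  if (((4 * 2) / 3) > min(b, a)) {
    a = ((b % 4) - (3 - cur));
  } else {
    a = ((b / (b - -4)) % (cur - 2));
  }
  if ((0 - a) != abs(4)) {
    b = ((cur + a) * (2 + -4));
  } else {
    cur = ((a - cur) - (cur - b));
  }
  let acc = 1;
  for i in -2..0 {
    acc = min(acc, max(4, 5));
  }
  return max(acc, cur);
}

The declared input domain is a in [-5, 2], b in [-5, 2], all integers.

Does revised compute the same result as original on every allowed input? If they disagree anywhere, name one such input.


Input a=-5, b=-4: 1 from original versus ERROR from revised.
verdict: not equivalent; witness: a=-5, b=-4


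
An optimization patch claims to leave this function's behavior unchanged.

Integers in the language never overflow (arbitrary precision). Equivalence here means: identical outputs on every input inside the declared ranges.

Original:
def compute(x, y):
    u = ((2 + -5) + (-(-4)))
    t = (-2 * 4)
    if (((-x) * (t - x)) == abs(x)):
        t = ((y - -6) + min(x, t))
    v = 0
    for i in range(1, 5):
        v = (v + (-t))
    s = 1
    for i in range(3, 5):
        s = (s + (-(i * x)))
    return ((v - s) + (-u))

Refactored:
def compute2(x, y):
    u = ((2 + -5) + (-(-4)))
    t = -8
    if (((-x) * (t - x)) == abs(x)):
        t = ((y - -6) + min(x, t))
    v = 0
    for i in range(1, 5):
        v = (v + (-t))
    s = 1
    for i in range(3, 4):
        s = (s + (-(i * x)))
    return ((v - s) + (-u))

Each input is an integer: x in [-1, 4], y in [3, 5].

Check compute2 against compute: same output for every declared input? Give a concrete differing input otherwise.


Not equivalent: x=-1, y=3 separates them (23 vs 27).
compute: u becomes 1; next t becomes -8; next (((-x) * (t - x)) == abs(x)) evaluates to false; next v becomes 0; next at i=1:; next v becomes 8; next at i=2:; next v becomes 16; next at i=3:; next v becomes 24; next at i=4:; next v becomes 32; next s becomes 1; next at i=3:; next s becomes 4; next at i=4:; next s becomes 8; next final value 23
compute2: u becomes 1; next t becomes -8; next (((-x) * (t - x)) == abs(x)) evaluates to false; next v becomes 0; next at i=1:; next v becomes 8; next at i=2:; next v becomes 16; next at i=3:; next v becomes 24; next at i=4:; next v becomes 32; next s becomes 1; next at i=3:; next s becomes 4; next final value 27
verdict: not equivalent; witness: x=-1, y=3


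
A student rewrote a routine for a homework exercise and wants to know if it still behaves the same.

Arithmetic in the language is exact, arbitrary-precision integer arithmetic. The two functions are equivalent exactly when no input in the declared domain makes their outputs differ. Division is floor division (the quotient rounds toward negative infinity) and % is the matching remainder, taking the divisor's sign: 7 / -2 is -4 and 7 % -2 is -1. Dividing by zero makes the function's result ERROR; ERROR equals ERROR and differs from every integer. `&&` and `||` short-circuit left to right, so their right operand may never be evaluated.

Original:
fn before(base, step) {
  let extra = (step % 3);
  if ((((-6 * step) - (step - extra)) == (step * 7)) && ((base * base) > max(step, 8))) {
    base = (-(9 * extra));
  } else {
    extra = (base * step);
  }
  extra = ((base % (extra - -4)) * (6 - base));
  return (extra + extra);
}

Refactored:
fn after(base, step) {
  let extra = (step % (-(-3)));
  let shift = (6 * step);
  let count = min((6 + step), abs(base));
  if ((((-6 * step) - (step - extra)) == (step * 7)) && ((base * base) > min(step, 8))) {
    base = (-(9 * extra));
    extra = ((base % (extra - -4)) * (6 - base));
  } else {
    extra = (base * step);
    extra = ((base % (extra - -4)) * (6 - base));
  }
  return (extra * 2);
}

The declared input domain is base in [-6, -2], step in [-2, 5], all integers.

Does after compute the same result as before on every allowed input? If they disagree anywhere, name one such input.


Consider the input base=-2, step=0.
before: extra := 0 | ((((-6 * step) - (step - extra)) == (step * 7)) && ((base * base) > max(step, 8))): false | extra := 0 | extra := 16 | result 32
after: extra := 0 | shift := 0 | count := 2 | ((((-6 * step) - (step - extra)) == (step * 7)) && ((base * base) > min(step, 8))): true | base := 0 | extra := 0 | result 0
32 vs 0 — the two versions disagree here.
verdict: not equivalent; witness: base=-2, step=0


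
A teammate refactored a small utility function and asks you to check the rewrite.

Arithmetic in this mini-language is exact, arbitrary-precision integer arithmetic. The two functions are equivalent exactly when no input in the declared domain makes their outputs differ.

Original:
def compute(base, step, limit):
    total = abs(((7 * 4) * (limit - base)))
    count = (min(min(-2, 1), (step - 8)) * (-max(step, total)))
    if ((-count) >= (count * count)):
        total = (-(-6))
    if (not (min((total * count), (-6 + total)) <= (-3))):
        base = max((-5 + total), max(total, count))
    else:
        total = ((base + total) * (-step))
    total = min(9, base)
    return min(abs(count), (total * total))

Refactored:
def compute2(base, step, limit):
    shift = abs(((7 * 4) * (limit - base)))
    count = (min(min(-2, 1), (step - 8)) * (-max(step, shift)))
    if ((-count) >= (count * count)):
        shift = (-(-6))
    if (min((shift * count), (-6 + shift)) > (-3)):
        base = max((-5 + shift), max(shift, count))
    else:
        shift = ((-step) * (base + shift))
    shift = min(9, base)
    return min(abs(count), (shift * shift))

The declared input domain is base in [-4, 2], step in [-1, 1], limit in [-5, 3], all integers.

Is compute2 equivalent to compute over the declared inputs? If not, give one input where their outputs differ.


Comparing the listings, the differences include: comparison usage differs; and boolean connective usage differs; and local variable names differ.
One worked example (base=-3, step=1, limit=-1) — compute: total = 56; count = 392; ((-count) >= (count * count)) -> false; (not (min((total * count), (-6 + total)) <= (-3))) -> true; base = 392; total = 9; return 81; compute2: shift = 56; count = 392; ((-count) >= (count * count)) -> false; (min((shift * count), (-6 + shift)) > (-3)) -> true; base = 392; shift = 9; return 81; agreement on 81.
Checked all 189 inputs in the declared domain: the outputs agree on every one.
verdict: equivalent


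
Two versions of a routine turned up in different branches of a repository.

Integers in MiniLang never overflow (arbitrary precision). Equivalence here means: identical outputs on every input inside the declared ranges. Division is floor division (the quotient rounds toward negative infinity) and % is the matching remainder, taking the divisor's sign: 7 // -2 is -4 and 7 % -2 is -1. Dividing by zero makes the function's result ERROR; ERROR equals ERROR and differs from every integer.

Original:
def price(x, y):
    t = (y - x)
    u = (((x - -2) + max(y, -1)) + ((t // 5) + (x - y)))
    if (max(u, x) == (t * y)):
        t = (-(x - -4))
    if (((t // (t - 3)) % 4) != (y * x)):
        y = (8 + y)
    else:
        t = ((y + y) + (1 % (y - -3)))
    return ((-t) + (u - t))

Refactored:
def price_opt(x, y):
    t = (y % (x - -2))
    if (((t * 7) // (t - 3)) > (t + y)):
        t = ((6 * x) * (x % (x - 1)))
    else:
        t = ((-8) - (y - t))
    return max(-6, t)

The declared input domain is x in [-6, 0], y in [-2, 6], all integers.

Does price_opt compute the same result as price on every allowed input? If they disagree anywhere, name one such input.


Not equivalent: x=-6, y=-2 separates them (-17 vs 216).
price: t becomes 4; next u becomes -9; next (max(u, x) == (t * y)) evaluates to false; next (((t // (t - 3)) % 4) != (y * x)) evaluates to true; next y becomes 6; next final value -17
price_opt: t becomes -2; next (((t * 7) // (t - 3)) > (t + y)) evaluates to true; next t becomes 216; next final value 216
verdict: not equivalent; witness: x=-6, y=-2


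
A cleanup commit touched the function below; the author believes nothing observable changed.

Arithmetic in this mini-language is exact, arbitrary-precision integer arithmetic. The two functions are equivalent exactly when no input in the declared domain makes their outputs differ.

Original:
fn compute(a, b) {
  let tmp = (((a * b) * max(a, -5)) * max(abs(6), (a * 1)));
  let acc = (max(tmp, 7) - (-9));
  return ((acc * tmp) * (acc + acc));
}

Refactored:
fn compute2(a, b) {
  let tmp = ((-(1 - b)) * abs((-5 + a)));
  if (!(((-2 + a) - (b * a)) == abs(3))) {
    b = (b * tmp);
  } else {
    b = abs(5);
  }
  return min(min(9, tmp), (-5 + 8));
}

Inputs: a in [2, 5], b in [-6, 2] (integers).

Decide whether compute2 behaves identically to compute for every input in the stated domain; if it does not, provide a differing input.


There is a counterexample at a=2, b=-6: -73728 on one side, -21 on the other.
compute: tmp=-144, then acc=16, then returns -73728
compute2: tmp=-21, then (!(((-2 + a) - (b * a)) == abs(3))) is true, then b=126, then returns -21
verdict: not equivalent; witness: a=2, b=-6


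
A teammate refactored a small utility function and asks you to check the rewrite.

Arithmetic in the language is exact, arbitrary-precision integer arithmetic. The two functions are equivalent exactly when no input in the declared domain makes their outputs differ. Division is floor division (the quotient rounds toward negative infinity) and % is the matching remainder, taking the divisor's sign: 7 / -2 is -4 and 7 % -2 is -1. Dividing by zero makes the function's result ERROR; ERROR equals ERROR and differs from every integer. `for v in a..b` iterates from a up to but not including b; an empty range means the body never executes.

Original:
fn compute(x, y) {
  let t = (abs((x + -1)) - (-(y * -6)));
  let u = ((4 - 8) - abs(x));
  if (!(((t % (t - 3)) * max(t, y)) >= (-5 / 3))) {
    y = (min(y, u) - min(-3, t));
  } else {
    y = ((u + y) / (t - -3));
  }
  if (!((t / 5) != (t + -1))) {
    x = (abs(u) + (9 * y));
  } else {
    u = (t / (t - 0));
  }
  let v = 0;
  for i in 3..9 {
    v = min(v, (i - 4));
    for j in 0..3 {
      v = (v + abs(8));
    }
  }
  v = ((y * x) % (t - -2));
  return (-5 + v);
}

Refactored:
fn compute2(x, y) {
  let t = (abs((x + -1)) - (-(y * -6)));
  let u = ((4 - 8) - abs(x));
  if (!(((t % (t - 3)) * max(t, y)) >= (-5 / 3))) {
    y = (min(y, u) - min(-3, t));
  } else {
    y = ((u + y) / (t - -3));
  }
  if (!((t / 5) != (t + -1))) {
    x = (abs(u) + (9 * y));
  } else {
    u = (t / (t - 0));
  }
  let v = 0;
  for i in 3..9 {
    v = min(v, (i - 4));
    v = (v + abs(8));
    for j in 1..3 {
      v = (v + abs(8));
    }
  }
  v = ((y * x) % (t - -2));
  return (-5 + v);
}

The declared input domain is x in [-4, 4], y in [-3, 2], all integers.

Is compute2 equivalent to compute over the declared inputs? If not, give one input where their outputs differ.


Equivalent — the differences include statement counts differ, arithmetic usage differs, min/max/abs usage differs, constant usage differs, loop structure differs, yet no declared input distinguishes the two.
One worked example (x=-2, y=0) — compute: t = 3; u = -6; division by zero -> ERROR; compute2: t = 3; u = -6; division by zero -> ERROR; agreement on ERROR.
Every one of the 54 inputs gives matching results.
verdict: equivalent


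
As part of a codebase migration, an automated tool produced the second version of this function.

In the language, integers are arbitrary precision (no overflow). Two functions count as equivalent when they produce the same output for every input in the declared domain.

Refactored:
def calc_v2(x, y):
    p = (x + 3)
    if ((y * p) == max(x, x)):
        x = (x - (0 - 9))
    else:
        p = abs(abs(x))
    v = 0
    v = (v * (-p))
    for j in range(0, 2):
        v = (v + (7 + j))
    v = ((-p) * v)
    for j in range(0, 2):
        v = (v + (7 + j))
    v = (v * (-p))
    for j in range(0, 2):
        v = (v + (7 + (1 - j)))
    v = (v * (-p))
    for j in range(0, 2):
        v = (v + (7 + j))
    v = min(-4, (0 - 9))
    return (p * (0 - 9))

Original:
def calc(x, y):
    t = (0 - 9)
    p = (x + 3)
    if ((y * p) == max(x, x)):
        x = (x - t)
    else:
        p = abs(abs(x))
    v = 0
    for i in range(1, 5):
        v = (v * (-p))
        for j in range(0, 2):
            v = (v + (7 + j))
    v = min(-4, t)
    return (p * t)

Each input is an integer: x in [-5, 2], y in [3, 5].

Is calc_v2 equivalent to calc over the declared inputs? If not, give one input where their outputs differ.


Changes here: arithmetic usage differs; also loop structure differs; also local variable names differ; also statement counts differ; also constant usage differs; the full 24-point sweep finds no disagreement.
verdict: equivalent


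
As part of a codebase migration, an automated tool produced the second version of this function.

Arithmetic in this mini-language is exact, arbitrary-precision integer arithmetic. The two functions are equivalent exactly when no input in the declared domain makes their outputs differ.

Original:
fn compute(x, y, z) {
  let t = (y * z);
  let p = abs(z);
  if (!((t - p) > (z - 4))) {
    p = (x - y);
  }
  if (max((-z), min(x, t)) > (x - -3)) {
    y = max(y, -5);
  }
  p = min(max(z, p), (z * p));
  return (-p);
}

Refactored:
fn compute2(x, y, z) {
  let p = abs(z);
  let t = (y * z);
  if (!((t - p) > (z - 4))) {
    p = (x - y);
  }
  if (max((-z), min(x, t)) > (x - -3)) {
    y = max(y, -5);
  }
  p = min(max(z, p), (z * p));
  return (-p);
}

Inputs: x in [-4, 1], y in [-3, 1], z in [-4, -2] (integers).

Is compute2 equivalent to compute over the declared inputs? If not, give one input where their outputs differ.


The two versions differ — the changes include same computation, different form.
As a probe, take x=0, y=-1, z=-4: compute runs t = 4; p = 4; (!((t - p) > (z - 4))) -> false; (max((-z), min(x, t)) > (x - -3)) -> true; y = -1; p = -16; return 16; compute2 runs p = 4; t = 4; (!((t - p) > (z - 4))) -> false; (max((-z), min(x, t)) > (x - -3)) -> true; y = -1; p = -16; return 16; both end at 16.
Across all 90 domain points the two functions coincide.
verdict: equivalent


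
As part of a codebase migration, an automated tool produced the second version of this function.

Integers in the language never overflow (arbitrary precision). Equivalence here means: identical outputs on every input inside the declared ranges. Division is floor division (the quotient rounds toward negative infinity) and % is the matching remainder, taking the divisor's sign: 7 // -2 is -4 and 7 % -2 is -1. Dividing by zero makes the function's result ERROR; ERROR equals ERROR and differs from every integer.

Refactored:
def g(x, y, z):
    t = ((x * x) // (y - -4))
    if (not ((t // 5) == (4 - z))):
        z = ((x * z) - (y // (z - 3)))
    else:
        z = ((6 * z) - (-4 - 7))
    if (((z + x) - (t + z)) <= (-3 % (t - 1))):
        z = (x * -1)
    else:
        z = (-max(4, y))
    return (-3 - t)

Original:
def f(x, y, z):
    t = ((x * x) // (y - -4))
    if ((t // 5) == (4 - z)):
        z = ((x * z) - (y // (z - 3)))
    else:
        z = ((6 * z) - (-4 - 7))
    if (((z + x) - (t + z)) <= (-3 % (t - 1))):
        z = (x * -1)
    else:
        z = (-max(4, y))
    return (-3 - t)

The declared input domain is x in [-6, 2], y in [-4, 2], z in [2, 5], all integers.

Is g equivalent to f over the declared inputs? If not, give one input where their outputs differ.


There is a counterexample at x=-6, y=-3, z=3: -39 on one side, ERROR on the other.
f: t := 36 | ((t // 5) == (4 - z)): false | z := 29 | (((z + x) - (t + z)) <= (-3 % (t - 1))): true | z := 6 | result -39
g: t := 36 | (not ((t // 5) == (4 - z))): true | divide-by-zero, output ERROR
verdict: not equivalent; witness: x=-6, y=-3, z=3


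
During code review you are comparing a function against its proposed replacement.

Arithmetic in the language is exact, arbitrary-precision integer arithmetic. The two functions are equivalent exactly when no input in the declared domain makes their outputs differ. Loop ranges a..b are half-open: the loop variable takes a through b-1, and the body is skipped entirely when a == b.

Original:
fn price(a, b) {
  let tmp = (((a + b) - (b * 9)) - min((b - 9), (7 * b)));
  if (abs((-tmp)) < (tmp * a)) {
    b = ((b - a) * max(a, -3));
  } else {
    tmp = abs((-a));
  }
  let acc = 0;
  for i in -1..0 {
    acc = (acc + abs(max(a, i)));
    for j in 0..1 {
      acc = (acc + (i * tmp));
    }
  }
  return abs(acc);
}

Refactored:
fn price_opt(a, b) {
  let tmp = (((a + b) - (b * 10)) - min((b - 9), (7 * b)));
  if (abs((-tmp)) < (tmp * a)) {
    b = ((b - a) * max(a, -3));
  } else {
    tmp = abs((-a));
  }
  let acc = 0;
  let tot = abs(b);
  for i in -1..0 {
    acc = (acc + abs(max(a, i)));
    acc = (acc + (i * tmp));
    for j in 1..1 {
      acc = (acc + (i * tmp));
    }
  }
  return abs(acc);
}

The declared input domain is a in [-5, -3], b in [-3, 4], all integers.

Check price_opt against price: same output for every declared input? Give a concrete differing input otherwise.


a=-5, b=1 yields 6 from price but 7 from price_opt.
verdict: not equivalent; witness: a=-5, b=1


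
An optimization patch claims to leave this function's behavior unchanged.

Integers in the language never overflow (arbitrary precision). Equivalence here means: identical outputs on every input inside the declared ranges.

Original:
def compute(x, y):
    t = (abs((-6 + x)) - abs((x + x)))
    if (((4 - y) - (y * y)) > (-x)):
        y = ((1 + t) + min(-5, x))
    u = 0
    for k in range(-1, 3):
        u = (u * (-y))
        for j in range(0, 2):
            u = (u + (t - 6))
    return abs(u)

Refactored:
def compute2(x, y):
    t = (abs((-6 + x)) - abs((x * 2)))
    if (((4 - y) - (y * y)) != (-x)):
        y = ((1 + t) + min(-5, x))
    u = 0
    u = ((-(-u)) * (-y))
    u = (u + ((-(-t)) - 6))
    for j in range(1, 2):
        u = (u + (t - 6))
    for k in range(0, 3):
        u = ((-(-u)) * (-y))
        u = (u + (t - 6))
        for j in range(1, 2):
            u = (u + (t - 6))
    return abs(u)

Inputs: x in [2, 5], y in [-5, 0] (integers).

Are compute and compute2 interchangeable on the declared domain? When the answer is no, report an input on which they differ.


Take x=2, y=-5.
compute: t becomes 0; next (((4 - y) - (y * y)) > (-x)) evaluates to false; next u becomes 0; next at k=-1:; next u becomes 0; next at j=0:; next u becomes -6; next at j=1:; next u becomes -12; next at k=0:; next u becomes -60; next at j=0:; next u becomes -66; next at j=1:; next u becomes -72; next at k=1:; next u becomes -360; next at j=0:; next u becomes -366; next at j=1:; next u becomes -372; next at k=2:; next u becomes -1860; next at j=0:; next u becomes -1866; next at j=1:; next u becomes -1872; next final value 1872
compute2: t becomes 0; next (((4 - y) - (y * y)) != (-x)) evaluates to true; next y becomes -4; next u becomes 0; next u becomes 0; next u becomes -6; next at j=1:; next u becomes -12; next at k=0:; next u becomes -48; next u becomes -54; next at j=1:; next u becomes -60; next at k=1:; next u becomes -240; next u becomes -246; next at j=1:; next u becomes -252; next at k=2:; next u becomes -1008; next u becomes -1014; next at j=1:; next u becomes -1020; next final value 1020
1872 against 1020: the behavior changed.
verdict: not equivalent; witness: x=2, y=-5


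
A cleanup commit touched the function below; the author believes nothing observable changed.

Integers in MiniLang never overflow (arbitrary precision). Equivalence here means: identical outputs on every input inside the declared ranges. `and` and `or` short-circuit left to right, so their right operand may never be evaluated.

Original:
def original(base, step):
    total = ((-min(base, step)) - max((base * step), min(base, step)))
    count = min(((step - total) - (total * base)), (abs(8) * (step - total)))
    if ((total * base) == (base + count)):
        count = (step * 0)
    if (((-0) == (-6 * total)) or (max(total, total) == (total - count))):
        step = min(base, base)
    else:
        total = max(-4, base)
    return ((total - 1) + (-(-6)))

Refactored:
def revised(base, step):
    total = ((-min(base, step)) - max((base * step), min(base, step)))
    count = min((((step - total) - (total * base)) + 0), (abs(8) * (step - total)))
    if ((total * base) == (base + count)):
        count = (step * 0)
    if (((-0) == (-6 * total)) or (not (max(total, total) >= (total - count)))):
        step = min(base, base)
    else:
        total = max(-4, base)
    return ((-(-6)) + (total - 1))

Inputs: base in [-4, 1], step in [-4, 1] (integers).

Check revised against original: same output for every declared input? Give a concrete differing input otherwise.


Not equivalent: base=-4, step=-4 separates them (1 vs -7).
original: total becomes -12; next count becomes -40; next ((total * base) == (base + count)) evaluates to false; next (((-0) == (-6 * total)) or (max(total, total) == (total - count))) evaluates to false; next total becomes -4; next final value 1
revised: total becomes -12; next count becomes -40; next ((total * base) == (base + count)) evaluates to false; next (((-0) == (-6 * total)) or (not (max(total, total) >= (total - count)))) evaluates to true; next step becomes -4; next final value -7
verdict: not equivalent; witness: base=-4, step=-4


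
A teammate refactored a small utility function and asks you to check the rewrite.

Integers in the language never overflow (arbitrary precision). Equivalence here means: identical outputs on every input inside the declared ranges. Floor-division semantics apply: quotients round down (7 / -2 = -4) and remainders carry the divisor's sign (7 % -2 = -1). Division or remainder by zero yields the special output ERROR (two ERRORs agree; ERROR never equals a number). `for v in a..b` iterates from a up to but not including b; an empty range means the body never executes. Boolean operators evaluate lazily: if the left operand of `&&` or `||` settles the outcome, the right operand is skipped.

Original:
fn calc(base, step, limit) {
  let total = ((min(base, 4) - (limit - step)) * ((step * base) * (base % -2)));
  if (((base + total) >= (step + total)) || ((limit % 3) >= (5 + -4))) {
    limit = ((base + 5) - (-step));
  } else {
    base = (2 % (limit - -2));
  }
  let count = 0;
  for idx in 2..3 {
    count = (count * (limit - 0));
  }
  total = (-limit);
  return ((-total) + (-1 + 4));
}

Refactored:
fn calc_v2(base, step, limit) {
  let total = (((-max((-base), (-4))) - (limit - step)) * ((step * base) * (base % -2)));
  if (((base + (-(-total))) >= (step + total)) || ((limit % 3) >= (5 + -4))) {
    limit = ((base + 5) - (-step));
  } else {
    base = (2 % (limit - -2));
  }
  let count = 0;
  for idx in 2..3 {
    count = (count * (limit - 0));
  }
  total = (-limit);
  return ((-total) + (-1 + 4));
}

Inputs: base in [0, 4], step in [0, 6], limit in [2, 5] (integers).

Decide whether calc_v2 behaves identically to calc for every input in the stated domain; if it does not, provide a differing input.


Behavior is preserved: although min/max/abs usage differs, the outputs never diverge.
As a probe, take base=4, step=1, limit=4: calc runs total=0, then (((base + total) >= (step + total)) || ((limit % 3) >= (5 + -4))) is true, then limit=10, then count=0, then (idx=2), then count=0, then total=-10, then returns 13; calc_v2 runs total=0, then (((base + (-(-total))) >= (step + total)) || ((limit % 3) >= (5 + -4))) is true, then limit=10, then count=0, then (idx=2), then count=0, then total=-10, then returns 13; both end at 13.
An exhaustive pass over the 140 declared inputs shows identical outputs.
verdict: equivalent


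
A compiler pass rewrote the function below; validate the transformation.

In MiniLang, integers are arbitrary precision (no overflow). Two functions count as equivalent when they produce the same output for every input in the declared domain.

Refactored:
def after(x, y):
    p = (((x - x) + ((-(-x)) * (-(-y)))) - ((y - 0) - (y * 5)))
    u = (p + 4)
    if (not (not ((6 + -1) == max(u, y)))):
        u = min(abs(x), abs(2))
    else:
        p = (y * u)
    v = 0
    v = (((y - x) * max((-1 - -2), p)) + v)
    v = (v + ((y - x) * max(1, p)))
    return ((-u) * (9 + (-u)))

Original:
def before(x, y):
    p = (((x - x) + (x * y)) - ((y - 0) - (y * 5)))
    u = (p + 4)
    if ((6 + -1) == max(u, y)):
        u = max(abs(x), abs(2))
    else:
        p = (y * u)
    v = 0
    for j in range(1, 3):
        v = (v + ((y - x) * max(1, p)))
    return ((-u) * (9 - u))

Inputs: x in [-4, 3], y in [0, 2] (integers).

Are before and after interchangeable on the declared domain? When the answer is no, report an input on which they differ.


Try x=-3, y=1.
before: p = 1; u = 5; ((6 + -1) == max(u, y)) -> true; u = 3; v = 0; [j=1]; v = 4; [j=2]; v = 8; return -18
after: p = 1; u = 5; (not (not ((6 + -1) == max(u, y)))) -> true; u = 2; v = 0; v = 4; v = 8; return -14
-18 vs -14 — the two versions disagree here.
verdict: not equivalent; witness: x=-3, y=1


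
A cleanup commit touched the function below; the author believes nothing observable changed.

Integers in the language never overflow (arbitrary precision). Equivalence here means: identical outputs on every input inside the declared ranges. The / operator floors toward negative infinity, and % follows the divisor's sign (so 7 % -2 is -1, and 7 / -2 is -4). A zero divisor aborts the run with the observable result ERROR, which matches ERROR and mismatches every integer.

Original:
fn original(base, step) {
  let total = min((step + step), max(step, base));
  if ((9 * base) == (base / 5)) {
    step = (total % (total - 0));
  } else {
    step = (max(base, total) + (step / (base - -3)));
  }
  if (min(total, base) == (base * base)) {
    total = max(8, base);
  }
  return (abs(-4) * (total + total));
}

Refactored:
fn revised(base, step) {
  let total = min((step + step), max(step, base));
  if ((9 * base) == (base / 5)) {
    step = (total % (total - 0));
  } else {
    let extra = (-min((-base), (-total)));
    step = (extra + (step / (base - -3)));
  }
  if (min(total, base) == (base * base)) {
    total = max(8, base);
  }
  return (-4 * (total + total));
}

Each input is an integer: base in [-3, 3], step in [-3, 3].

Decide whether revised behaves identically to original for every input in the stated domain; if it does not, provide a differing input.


These are not equivalent — on base=-2, step=-3 the outputs split (-48 vs 48).
original: total becomes -6; next ((9 * base) == (base / 5)) evaluates to false; next step becomes -5; next (min(total, base) == (base * base)) evaluates to false; next final value -48
revised: total becomes -6; next ((9 * base) == (base / 5)) evaluates to false; next extra becomes -2; next step becomes -5; next (min(total, base) == (base * base)) evaluates to false; next final value 48
verdict: not equivalent; witness: base=-2, step=-3


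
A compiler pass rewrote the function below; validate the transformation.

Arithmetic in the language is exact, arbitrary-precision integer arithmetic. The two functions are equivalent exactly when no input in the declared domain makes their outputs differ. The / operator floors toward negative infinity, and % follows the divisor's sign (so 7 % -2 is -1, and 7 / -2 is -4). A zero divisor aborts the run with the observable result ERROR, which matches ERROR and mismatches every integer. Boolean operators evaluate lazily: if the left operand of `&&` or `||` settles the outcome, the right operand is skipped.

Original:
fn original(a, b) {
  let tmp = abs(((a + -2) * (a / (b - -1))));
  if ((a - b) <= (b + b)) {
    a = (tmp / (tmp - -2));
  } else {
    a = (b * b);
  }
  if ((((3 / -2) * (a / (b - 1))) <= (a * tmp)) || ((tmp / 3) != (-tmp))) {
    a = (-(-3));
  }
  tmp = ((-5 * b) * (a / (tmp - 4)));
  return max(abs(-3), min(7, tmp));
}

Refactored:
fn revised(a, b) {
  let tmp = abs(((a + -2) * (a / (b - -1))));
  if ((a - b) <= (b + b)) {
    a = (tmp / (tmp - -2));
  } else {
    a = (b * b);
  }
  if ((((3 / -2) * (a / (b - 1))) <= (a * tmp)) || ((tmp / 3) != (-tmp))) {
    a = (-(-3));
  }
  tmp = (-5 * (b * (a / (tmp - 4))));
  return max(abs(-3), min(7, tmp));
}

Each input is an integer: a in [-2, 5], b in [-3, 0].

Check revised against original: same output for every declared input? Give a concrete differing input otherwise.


Reading the diff, among the changes: same computation, different form.
Spot check at a=4, b=-2 — original: tmp becomes 8; next ((a - b) <= (b + b)) evaluates to false; next a becomes 4; next ((((3 / -2) * (a / (b - 1))) <= (a * tmp)) || ((tmp / 3) != (-tmp))) evaluates to true; next a becomes 3; next tmp becomes 0; next final value 3. revised: tmp becomes 8; next ((a - b) <= (b + b)) evaluates to false; next a becomes 4; next ((((3 / -2) * (a / (b - 1))) <= (a * tmp)) || ((tmp / 3) != (-tmp))) evaluates to true; next a becomes 3; next tmp becomes 0; next final value 3. Both give 3.
Checked all 32 inputs in the declared domain: the outputs agree on every one.
verdict: equivalent


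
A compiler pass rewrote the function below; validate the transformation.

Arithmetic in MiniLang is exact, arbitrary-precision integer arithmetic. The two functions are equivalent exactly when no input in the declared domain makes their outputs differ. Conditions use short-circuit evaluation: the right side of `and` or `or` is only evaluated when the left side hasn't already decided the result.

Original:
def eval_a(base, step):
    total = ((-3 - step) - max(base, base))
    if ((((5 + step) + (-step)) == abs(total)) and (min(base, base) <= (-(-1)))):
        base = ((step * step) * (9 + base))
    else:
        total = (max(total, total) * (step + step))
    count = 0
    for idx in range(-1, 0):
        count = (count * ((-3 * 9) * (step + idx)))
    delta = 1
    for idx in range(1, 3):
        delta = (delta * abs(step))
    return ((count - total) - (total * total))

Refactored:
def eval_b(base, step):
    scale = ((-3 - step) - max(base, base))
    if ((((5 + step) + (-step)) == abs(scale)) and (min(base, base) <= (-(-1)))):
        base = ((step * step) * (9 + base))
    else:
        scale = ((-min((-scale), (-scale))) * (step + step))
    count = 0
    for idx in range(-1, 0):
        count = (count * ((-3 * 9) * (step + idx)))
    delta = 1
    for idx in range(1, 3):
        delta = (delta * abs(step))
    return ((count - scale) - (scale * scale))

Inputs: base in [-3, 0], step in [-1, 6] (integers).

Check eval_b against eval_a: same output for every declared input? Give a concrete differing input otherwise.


Comparing the listings, the differences include: min/max/abs usage differs, plus local variable names differ.
As a probe, take base=0, step=2: eval_a runs total := -5 | ((((5 + step) + (-step)) == abs(total)) and (min(base, base) <= (-(-1)))): true | base := 36 | count := 0 | iter idx=-1: | count := 0 | delta := 1 | iter idx=1: | delta := 2 | iter idx=2: | delta := 4 | result -20; eval_b runs scale := -5 | ((((5 + step) + (-step)) == abs(scale)) and (min(base, base) <= (-(-1)))): true | base := 36 | count := 0 | iter idx=-1: | count := 0 | delta := 1 | iter idx=1: | delta := 2 | iter idx=2: | delta := 4 | result -20; both end at -20.
An exhaustive pass over the 32 declared inputs shows identical outputs.
verdict: equivalent


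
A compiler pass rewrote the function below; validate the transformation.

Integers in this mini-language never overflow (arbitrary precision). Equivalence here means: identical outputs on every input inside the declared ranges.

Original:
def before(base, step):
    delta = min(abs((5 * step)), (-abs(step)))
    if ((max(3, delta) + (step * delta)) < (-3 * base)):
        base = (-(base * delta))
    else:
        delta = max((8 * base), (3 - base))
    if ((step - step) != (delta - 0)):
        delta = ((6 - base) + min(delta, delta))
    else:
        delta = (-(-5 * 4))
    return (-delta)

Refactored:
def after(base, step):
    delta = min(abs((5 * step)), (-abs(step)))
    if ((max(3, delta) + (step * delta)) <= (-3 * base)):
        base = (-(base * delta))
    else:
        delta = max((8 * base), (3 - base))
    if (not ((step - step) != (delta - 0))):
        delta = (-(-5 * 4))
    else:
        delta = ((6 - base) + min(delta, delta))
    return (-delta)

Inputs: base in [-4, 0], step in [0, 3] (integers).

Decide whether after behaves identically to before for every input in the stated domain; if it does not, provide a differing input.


These are not equivalent — on base=-1, step=0 the outputs split (-11 vs -20).
before: delta := 0 | ((max(3, delta) + (step * delta)) < (-3 * base)): false | delta := 4 | ((step - step) != (delta - 0)): true | delta := 11 | result -11
after: delta := 0 | ((max(3, delta) + (step * delta)) <= (-3 * base)): true | base := 0 | (not ((step - step) != (delta - 0))): true | delta := 20 | result -20
verdict: not equivalent; witness: base=-1, step=0


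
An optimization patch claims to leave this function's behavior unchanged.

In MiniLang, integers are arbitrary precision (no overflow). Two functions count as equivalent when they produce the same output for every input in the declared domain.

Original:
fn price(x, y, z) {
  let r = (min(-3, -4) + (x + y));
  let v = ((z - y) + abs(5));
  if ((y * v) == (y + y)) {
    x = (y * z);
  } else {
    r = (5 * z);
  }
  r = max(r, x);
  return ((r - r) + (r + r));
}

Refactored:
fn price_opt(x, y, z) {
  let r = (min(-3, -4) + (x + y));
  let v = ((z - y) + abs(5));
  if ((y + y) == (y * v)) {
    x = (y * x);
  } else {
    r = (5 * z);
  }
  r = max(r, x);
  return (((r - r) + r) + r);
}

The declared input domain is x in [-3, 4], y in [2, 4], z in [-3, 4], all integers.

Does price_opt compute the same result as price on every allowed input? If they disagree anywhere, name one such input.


These are not equivalent — on x=-3, y=2, z=-1 the outputs split (-4 vs -10).
price: r=-5, then v=2, then ((y * v) == (y + y)) is true, then x=-2, then r=-2, then returns -4
price_opt: r=-5, then v=2, then ((y + y) == (y * v)) is true, then x=-6, then r=-5, then returns -10
verdict: not equivalent; witness: x=-3, y=2, z=-1
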